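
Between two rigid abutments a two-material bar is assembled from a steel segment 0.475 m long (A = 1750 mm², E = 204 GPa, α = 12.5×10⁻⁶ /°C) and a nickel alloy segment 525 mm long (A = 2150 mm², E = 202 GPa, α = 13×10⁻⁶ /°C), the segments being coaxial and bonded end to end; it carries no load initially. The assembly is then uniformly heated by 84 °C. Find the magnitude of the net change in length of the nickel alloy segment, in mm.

|ΔL| ≈ 0.063 mm

With the walls removed the bar would change length by δ_free = Σ αᵢΔT Lᵢ = 12.5×10⁻⁶×84×475 + 13×10⁻⁶×84×525 = 1.072 mm.
The rigid supports impose zero overall length change; the single axial force P common to all segments must satisfy P Σ Lᵢ/(AᵢEᵢ) = δ_free.
The series flexibility is Σ Lᵢ/(AᵢEᵢ) = 475/(1750×204×10³) + 525/(2150×202×10³) = 2.539×10⁻⁶ mm/N.
P = 1.072 / 2.539×10⁻⁶ = 422200 N = 422.2 kN, compressive.
For the nickel alloy segment, free thermal change = 13×10⁻⁶×84×525 = 0.5733 mm and elastic change from P = 422200×525/(2150×202×10³) = 0.5103 mm; these oppose, so the net change is 0.063 mm (segment lengthens).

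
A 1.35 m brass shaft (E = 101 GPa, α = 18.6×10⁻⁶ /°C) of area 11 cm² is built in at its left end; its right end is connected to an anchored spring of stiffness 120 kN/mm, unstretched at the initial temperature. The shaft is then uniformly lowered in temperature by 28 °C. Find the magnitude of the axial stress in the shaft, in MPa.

σ ≈ 31.2 MPa (tensile)

The unrestrained thermal change is αΔT L = 18.6×10⁻⁶ × 28 × 1350 = 0.7031 mm.
With a force P in the spring, the elastic change of the shaft is PL/(AE) and that of the spring is P/k; compatibility requires their sum to equal δ_free.
So P = δ_free / [L/(AE) + 1/k] = 0.7031 / [ 1350/(1100×101×10³) + 1/(120×10³) ].
P = 0.7031 / 2.048×10⁻⁵ = 34320 N.
σ = P/A = 34320/1100 = 31.2 MPa.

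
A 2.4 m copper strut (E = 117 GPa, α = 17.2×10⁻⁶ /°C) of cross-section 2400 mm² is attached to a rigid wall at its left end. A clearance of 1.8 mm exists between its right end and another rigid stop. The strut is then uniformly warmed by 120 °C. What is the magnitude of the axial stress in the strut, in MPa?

If the wall were absent the strut would grow by αΔT L = 17.2×10⁻⁶ × 120 × 2400 = 4.954 mm.
After closing the 1.8 mm clearance, 4.954 − 1.8 = 3.154 mm of expansion remains to be suppressed by the wall.
That suppressed elongation corresponds to σ = E·Δ/L = 117×10³ × 3.154/2400 = 153.7 MPa.

σ ≈ 154 MPa (compressive)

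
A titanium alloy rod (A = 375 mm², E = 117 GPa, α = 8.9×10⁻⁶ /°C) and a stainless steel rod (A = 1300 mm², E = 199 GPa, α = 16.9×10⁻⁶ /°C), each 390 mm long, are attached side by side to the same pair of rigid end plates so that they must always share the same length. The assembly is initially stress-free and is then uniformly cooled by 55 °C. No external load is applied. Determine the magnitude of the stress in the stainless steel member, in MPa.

σ ≈ 12.7 MPa (tensile)

Both members must finish at the same length. With the larger α, the stainless steel tends to over-contract; the plates restrain it, putting the stainless steel in tension and the titanium alloy in compression. With no external load the two internal forces are equal and opposite, magnitude P.
Compatibility of the two members (thermal + elastic change equal): (α₁ − α₂)ΔT = P·[1/(A₁E₁) + 1/(A₂E₂)].
|α₁ − α₂|·ΔT = 8×10⁻⁶ × 55 = 0.00044.
1/(A₁E₁) + 1/(A₂E₂) = 1/(375×117×10³) + 1/(1300×199×10³) = 2.666×10⁻⁸ N⁻¹.
So P = 0.00044 / 2.666×10⁻⁸ = 16.51 kN.
σ_{stainless steel} = P/A₂ = 16510/1300 = 12.7 MPa, tensile.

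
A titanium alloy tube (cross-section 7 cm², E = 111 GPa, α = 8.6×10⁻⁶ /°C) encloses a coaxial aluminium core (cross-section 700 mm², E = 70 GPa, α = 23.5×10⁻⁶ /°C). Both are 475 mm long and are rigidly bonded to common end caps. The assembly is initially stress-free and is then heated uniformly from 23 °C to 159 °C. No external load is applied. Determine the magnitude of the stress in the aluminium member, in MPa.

σ ≈ 87 MPa (compressive)

Equilibrium of a rigid end plate with no external load gives equal and opposite internal forces ±P in the two members. Since α_{aluminium} > α_{titanium alloy}, heating drives the aluminium into compression and the titanium alloy into tension.
Setting the final lengths equal and cancelling L: (α₁ − α₂)ΔT = P/(A₁E₁) + P/(A₂E₂).
|α₁ − α₂|·ΔT = 14.9×10⁻⁶ × 136 = 0.002026.
1/(A₁E₁) + 1/(A₂E₂) = 1/(700×111×10³) + 1/(700×70×10³) = 3.328×10⁻⁸ N⁻¹.
P = 0.002026 / 3.328×10⁻⁸ = 60890 N = 60.89 kN.
σ_{aluminium} = P/A₂ = 60890/700 = 86.99 MPa, compressive.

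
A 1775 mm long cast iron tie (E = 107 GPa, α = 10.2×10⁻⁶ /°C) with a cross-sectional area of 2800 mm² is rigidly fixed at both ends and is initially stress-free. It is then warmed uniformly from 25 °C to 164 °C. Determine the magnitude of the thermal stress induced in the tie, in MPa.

The supports are rigid, so the total axial strain is zero. The restrained thermal strain is ε = αΔT = 10.2×10⁻⁶ × 139 = 1417.8×10⁻⁶.
Hence σ = E·αΔT = 107×10³ × 1417.8×10⁻⁶ = 151.7 MPa, compressive.

σ ≈ 152 MPa (compressive)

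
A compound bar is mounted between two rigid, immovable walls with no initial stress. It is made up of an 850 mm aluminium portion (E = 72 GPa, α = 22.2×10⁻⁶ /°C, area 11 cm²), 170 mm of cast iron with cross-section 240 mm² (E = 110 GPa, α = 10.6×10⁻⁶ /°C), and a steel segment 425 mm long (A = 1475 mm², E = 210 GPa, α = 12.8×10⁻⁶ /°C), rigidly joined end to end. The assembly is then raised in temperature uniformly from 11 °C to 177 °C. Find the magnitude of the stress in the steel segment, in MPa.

Free thermal expansion of the whole bar: Σ αᵢΔT Lᵢ = 22.2×10⁻⁶×166×850 + 10.6×10⁻⁶×166×170 + 12.8×10⁻⁶×166×425 = 4.335 mm.
The walls prevent any net length change, so an axial force P (same in every segment) develops. Compatibility: P · Σ Lᵢ/(AᵢEᵢ) = δ_free.
The series flexibility is Σ Lᵢ/(AᵢEᵢ) = 850/(1100×72×10³) + 170/(240×110×10³) + 425/(1475×210×10³) = 1.854×10⁻⁵ mm/N.
So P = 4.335 / 1.854×10⁻⁵ = 233.7 kN, compressive.
σ_{steel} = P / A = 233700 / 1475 = 158.5 MPa.

σ ≈ 158 MPa (compressive)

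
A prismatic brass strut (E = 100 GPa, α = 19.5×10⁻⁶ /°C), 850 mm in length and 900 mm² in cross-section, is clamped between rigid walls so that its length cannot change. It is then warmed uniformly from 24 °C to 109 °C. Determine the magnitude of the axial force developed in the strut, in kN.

P ≈ 149 kN (compressive)

The ends cannot move, so σ = EαΔT = 100×10³ × 19.5×10⁻⁶ × 85 = 165.8 MPa.
Axial force P = σA = 165.8 × 900 = 149200 N = 149.2 kN, compressive.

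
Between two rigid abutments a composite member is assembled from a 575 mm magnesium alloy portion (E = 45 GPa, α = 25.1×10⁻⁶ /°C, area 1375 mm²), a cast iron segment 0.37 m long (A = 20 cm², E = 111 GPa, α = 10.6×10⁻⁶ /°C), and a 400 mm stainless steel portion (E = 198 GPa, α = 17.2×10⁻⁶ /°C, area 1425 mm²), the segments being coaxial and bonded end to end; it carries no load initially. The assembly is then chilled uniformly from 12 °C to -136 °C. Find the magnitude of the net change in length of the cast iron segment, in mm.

|ΔL| ≈ 0.0776 mm

If the supports were absent, the total length change would be Σ αᵢΔT Lᵢ = 25.1×10⁻⁶×148×575 + 10.6×10⁻⁶×148×370 + 17.2×10⁻⁶×148×400 = 3.735 mm.
The walls prevent any net length change, so an axial force P (same in every segment) develops. Compatibility: P · Σ Lᵢ/(AᵢEᵢ) = δ_free.
Σ Lᵢ/(AᵢEᵢ) = 575/(1375×45×10³) + 370/(2000×111×10³) + 400/(1425×198×10³) = 1.238×10⁻⁵ mm/N.
P = 3.735 / 1.238×10⁻⁵ = 301700 N = 301.7 kN, tensile.
For the cast iron segment, free thermal change = 10.6×10⁻⁶×148×370 = 0.5805 mm and elastic change from P = 301700×370/(2000×111×10³) = 0.5029 mm; these oppose, so the net change is 0.0776 mm (segment shortens).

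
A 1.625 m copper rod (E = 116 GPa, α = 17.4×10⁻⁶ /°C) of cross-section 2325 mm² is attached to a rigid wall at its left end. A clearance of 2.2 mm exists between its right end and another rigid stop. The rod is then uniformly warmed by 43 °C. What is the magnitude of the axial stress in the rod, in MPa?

σ ≈ 0 MPa

Free thermal elongation = αΔT L = 17.4×10⁻⁶ × 43 × 1625 = 1.216 mm.
Since δ_free = 1.22 mm is less than the 2.2 mm gap, the rod never touches the wall. No axial force develops.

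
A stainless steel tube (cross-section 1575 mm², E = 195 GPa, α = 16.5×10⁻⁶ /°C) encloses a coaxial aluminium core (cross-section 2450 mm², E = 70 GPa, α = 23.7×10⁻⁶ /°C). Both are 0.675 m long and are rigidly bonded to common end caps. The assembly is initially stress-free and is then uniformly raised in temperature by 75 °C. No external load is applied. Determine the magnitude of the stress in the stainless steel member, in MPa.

σ ≈ 37.7 MPa (tensile)

Equilibrium of a rigid end plate with no external load gives equal and opposite internal forces ±P in the two members. Since α_{aluminium} > α_{stainless steel}, heating drives the aluminium into compression and the stainless steel into tension.
Equating the net (thermal + elastic) strains gives |α₁ − α₂|·ΔT = P·[1/(A₁E₁) + 1/(A₂E₂)].
|α₁ − α₂|·ΔT = 7.2×10⁻⁶ × 75 = 0.00054.
1/(A₁E₁) + 1/(A₂E₂) = 1/(1575×195×10³) + 1/(2450×70×10³) = 9.087×10⁻⁹ N⁻¹.
P = 0.00054 / 9.087×10⁻⁹ = 59430 N = 59.43 kN.
σ_{stainless steel} = P/A₁ = 59430/1575 = 37.73 MPa, tensile.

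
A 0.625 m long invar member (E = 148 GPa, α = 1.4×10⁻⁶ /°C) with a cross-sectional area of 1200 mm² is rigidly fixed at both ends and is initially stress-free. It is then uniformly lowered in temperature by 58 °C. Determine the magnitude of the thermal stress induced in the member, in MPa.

σ ≈ 12 MPa (tensile)

The supports are rigid, so the total axial strain is zero. The restrained thermal strain is ε = αΔT = 1.4×10⁻⁶ × 58 = 81.2×10⁻⁶.
σ = EαΔT = 148×10³ × 1.4×10⁻⁶ × 58 = 12.02 MPa (tensile; the member is trying to contract).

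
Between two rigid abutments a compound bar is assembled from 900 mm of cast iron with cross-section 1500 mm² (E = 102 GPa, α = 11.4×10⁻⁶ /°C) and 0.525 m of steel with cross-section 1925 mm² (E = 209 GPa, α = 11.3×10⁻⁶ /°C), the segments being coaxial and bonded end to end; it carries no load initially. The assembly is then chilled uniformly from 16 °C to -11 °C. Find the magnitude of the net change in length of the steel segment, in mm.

If the supports were absent, the total length change would be Σ αᵢΔT Lᵢ = 11.4×10⁻⁶×27×900 + 11.3×10⁻⁶×27×525 = 0.4372 mm.
The rigid supports impose zero overall length change; the single axial force P common to all segments must satisfy P Σ Lᵢ/(AᵢEᵢ) = δ_free.
The series flexibility is Σ Lᵢ/(AᵢEᵢ) = 900/(1500×102×10³) + 525/(1925×209×10³) = 7.187×10⁻⁶ mm/N.
Hence P = δ_free / Σ(L/AE) = 0.4372/7.187×10⁻⁶ = 60.83 kN (tensile).
For the steel segment, free thermal change = 11.3×10⁻⁶×27×525 = 0.1602 mm and elastic change from P = 60830×525/(1925×209×10³) = 0.07938 mm; these oppose, so the net change is 0.0808 mm (segment shortens).

|ΔL| ≈ 0.0808 mm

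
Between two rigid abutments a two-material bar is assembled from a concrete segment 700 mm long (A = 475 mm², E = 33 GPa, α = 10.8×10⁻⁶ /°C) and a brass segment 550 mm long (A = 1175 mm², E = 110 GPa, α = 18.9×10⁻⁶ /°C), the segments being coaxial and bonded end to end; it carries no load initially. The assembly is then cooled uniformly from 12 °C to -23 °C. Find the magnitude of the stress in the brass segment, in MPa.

σ ≈ 10.9 MPa (tensile)

Free thermal contraction of the whole bar: Σ αᵢΔT Lᵢ = 10.8×10⁻⁶×35×700 + 18.9×10⁻⁶×35×550 = 0.6284 mm.
The walls prevent any net length change, so an axial force P (same in every segment) develops. Compatibility: P · Σ Lᵢ/(AᵢEᵢ) = δ_free.
The series flexibility is Σ Lᵢ/(AᵢEᵢ) = 700/(475×33×10³) + 550/(1175×110×10³) = 4.891×10⁻⁵ mm/N.
P = 0.6284 / 4.891×10⁻⁵ = 12850 N = 12.85 kN, tensile.
σ_{brass} = P / A = 12850 / 1175 = 10.93 MPa.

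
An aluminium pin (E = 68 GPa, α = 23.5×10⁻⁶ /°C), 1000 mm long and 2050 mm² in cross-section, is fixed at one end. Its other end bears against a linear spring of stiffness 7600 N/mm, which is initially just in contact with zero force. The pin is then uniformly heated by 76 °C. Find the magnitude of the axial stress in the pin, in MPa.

The unrestrained thermal change is αΔT L = 23.5×10⁻⁶ × 76 × 1000 = 1.786 mm.
Let P be the compressive force at the spring. The pin shortens elastically by PL/(AE) and the spring compresses by P/k; together these equal δ_free.
P [ L/(AE) + 1/k ] = δ_free → P [ 1000/(2050×68×10³) + 1/(7600) ] = 1.786.
P = 1.786 / 0.0001388 = 12870 N.
σ = P/A = 12870/2050 = 6.279 MPa.

σ ≈ 6.28 MPa (compressive)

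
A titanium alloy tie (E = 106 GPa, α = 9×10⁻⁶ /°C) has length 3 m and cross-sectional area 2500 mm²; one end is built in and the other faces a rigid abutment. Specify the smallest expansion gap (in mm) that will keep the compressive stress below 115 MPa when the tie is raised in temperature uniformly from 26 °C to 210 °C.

g ≈ 1.71 mm

Free expansion if unrestrained: δ_free = αΔT L = 9×10⁻⁶ × 184 × 3000 = 4.968 mm.
A stress of 115 MPa corresponds to the wall pushing the tie back by σL/E = 115×3000/(106×10³) = 3.255 mm.
So the gap has to take up the difference, g_min = δ_free − σL/E = 4.968 − 3.255 = 1.713 mm.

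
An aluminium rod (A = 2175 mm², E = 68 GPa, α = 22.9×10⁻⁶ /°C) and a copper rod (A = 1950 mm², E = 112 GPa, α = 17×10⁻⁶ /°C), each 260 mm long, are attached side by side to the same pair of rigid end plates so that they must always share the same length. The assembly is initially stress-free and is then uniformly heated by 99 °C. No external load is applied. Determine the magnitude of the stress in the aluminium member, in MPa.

Equilibrium of a rigid end plate with no external load gives equal and opposite internal forces ±P in the two members. Since α_{aluminium} > α_{copper}, heating drives the aluminium into compression and the copper into tension.
Equating the net (thermal + elastic) strains gives |α₁ − α₂|·ΔT = P·[1/(A₁E₁) + 1/(A₂E₂)].
|α₁ − α₂|·ΔT = 5.9×10⁻⁶ × 99 = 0.0005841.
1/(A₁E₁) + 1/(A₂E₂) = 1/(2175×68×10³) + 1/(1950×112×10³) = 1.134×10⁻⁸ N⁻¹.
P = 0.0005841 / 1.134×10⁻⁸ = 51510 N = 51.51 kN.
σ_{aluminium} = P/A₁ = 51510/2175 = 23.68 MPa, compressive.

σ ≈ 23.7 MPa (compressive)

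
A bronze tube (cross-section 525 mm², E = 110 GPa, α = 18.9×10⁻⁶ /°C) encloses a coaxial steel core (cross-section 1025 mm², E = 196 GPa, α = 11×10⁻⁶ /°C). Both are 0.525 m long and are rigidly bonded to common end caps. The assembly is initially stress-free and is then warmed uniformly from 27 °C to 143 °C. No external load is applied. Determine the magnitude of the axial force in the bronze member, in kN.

P ≈ 41.1 kN (compressive in the bronze)

Both members must finish at the same length. With the larger α, the bronze tends to over-expand; the plates restrain it, putting the bronze in compression and the steel in tension. With no external load the two internal forces are equal and opposite, magnitude P.
Compatibility of the two members (thermal + elastic change equal): (α₁ − α₂)ΔT = P·[1/(A₁E₁) + 1/(A₂E₂)].
|α₁ − α₂|·ΔT = 7.9×10⁻⁶ × 116 = 0.0009164.
1/(A₁E₁) + 1/(A₂E₂) = 1/(525×110×10³) + 1/(1025×196×10³) = 2.229×10⁻⁸ N⁻¹.
P = 0.0009164 / 2.229×10⁻⁸ = 41110 N = 41.11 kN.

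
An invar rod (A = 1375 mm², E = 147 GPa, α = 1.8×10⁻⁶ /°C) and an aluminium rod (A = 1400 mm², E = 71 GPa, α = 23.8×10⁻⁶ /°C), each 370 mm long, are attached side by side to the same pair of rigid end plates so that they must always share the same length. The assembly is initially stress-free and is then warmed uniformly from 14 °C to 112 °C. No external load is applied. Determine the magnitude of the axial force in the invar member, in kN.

The aluminium has the larger α, so on heating it would change length more than the invar if both were free. The rigid plates force a common final length, so the aluminium is put into compression and the invar into tension, with equal and opposite forces P (no external load).
Equating the net (thermal + elastic) strains gives |α₁ − α₂|·ΔT = P·[1/(A₁E₁) + 1/(A₂E₂)].
|α₁ − α₂|·ΔT = 22×10⁻⁶ × 98 = 0.002156.
1/(A₁E₁) + 1/(A₂E₂) = 1/(1375×147×10³) + 1/(1400×71×10³) = 1.501×10⁻⁸ N⁻¹.
P = 0.002156 / 1.501×10⁻⁸ = 143700 N = 143.7 kN.

P ≈ 144 kN (tensile in the invar)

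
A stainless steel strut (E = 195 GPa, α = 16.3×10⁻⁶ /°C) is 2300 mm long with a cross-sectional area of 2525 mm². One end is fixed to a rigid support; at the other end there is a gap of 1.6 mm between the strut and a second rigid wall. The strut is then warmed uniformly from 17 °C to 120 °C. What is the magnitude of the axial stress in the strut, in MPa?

σ ≈ 192 MPa (compressive)

Free thermal elongation = αΔT L = 16.3×10⁻⁶ × 103 × 2300 = 3.861 mm.
After closing the 1.6 mm clearance, 3.861 − 1.6 = 2.261 mm of expansion remains to be suppressed by the wall.
Compatibility: PL/(AE) = 2.261 mm, so σ = P/A = E × (2.261/2300) = 191.7 MPa.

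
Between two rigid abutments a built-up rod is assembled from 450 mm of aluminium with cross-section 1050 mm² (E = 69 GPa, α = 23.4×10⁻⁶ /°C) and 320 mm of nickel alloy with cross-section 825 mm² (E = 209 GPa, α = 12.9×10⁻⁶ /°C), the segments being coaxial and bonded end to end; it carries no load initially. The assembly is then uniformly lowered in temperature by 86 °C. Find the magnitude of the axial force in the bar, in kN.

With the walls removed the bar would change length by δ_free = Σ αᵢΔT Lᵢ = 23.4×10⁻⁶×86×450 + 12.9×10⁻⁶×86×320 = 1.261 mm.
Since the ends are fixed, an axial force P builds up, equal in every segment, with P · Σ Lᵢ/(AᵢEᵢ) = δ_free.
The series flexibility is Σ Lᵢ/(AᵢEᵢ) = 450/(1050×69×10³) + 320/(825×209×10³) = 8.067×10⁻⁶ mm/N.
Hence P = δ_free / Σ(L/AE) = 1.261/8.067×10⁻⁶ = 156.3 kN (tensile).

P ≈ 156 kN (tensile)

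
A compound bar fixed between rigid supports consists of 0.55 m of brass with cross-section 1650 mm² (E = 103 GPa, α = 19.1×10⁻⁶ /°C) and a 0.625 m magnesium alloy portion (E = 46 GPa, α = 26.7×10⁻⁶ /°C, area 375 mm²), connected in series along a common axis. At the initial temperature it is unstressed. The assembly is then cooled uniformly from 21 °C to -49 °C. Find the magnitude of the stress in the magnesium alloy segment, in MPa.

Free thermal contraction of the whole bar: Σ αᵢΔT Lᵢ = 19.1×10⁻⁶×70×550 + 26.7×10⁻⁶×70×625 = 1.903 mm.
Since the ends are fixed, an axial force P builds up, equal in every segment, with P · Σ Lᵢ/(AᵢEᵢ) = δ_free.
The series flexibility is Σ Lᵢ/(AᵢEᵢ) = 550/(1650×103×10³) + 625/(375×46×10³) = 3.947×10⁻⁵ mm/N.
P = 1.903 / 3.947×10⁻⁵ = 48230 N = 48.23 kN, tensile.
σ_{magnesium alloy} = P / A = 48230 / 375 = 128.6 MPa.

σ ≈ 129 MPa (tensile)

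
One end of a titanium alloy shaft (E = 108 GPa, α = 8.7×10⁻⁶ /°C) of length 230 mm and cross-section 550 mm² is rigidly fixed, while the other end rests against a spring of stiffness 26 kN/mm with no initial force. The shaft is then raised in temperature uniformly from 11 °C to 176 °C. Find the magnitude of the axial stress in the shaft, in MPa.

σ ≈ 14.2 MPa (compressive)

The unrestrained thermal change is αΔT L = 8.7×10⁻⁶ × 165 × 230 = 0.3302 mm.
With a force P in the spring, the elastic change of the shaft is PL/(AE) and that of the spring is P/k; compatibility requires their sum to equal δ_free.
P [ L/(AE) + 1/k ] = δ_free → P [ 230/(550×108×10³) + 1/(26×10³) ] = 0.3302.
P = 0.3302 / 4.233×10⁻⁵ = 7799 N.
σ = P/A = 7799/550 = 14.18 MPa.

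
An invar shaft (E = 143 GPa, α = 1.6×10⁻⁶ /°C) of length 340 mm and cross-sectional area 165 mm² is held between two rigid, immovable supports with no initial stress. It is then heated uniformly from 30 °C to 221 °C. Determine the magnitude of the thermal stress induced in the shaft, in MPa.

σ ≈ 43.7 MPa (compressive)

With length fixed, the mechanical strain must cancel the thermal strain αΔT = 1.6×10⁻⁶ × 191 = 305.6×10⁻⁶.
The stress required to suppress this strain is σ = Eε = 143×10³ × 305.6×10⁻⁶ = 43.7 MPa, compressive since the shaft is trying to expand.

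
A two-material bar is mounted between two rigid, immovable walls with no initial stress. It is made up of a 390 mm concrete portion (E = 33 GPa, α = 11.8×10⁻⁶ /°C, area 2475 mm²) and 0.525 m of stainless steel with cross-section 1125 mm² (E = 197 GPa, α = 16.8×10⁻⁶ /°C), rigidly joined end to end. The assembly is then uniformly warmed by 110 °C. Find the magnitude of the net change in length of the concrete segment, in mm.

If the supports were absent, the total length change would be Σ αᵢΔT Lᵢ = 11.8×10⁻⁶×110×390 + 16.8×10⁻⁶×110×525 = 1.476 mm.
Since the ends are fixed, an axial force P builds up, equal in every segment, with P · Σ Lᵢ/(AᵢEᵢ) = δ_free.
The series flexibility is Σ Lᵢ/(AᵢEᵢ) = 390/(2475×33×10³) + 525/(1125×197×10³) = 7.144×10⁻⁶ mm/N.
Hence P = δ_free / Σ(L/AE) = 1.476/7.144×10⁻⁶ = 206.7 kN (compressive).
For the concrete segment, free thermal change = 11.8×10⁻⁶×110×390 = 0.5062 mm and elastic change from P = 206700×390/(2475×33×10³) = 0.9868 mm; these oppose, so the net change is 0.481 mm (segment shortens).

|ΔL| ≈ 0.481 mm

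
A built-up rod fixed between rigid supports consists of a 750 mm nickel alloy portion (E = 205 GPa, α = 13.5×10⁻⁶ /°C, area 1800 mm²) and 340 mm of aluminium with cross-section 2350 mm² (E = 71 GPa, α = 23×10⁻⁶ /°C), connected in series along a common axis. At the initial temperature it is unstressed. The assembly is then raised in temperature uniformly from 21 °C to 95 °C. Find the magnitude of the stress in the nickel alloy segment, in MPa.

σ ≈ 181 MPa (compressive)

If the supports were absent, the total length change would be Σ αᵢΔT Lᵢ = 13.5×10⁻⁶×74×750 + 23×10⁻⁶×74×340 = 1.328 mm.
The walls prevent any net length change, so an axial force P (same in every segment) develops. Compatibility: P · Σ Lᵢ/(AᵢEᵢ) = δ_free.
Σ Lᵢ/(AᵢEᵢ) = 750/(1800×205×10³) + 340/(2350×71×10³) = 4.07×10⁻⁶ mm/N.
So P = 1.328 / 4.07×10⁻⁶ = 326.3 kN, compressive.
σ_{nickel alloy} = P / A = 326300 / 1800 = 181.3 MPa.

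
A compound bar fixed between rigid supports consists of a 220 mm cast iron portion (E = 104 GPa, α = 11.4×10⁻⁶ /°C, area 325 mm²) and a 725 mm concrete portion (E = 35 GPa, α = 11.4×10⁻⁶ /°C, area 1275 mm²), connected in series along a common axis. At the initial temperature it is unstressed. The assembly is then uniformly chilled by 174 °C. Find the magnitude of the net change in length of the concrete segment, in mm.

If the supports were absent, the total length change would be Σ αᵢΔT Lᵢ = 11.4×10⁻⁶×174×220 + 11.4×10⁻⁶×174×725 = 1.875 mm.
The rigid supports impose zero overall length change; the single axial force P common to all segments must satisfy P Σ Lᵢ/(AᵢEᵢ) = δ_free.
The series flexibility is Σ Lᵢ/(AᵢEᵢ) = 220/(325×104×10³) + 725/(1275×35×10³) = 2.276×10⁻⁵ mm/N.
So P = 1.875 / 2.276×10⁻⁵ = 82.38 kN, tensile.
For the concrete segment, free thermal change = 11.4×10⁻⁶×174×725 = 1.438 mm and elastic change from P = 82380×725/(1275×35×10³) = 1.338 mm; these oppose, so the net change is 0.0998 mm (segment shortens).

|ΔL| ≈ 0.0998 mm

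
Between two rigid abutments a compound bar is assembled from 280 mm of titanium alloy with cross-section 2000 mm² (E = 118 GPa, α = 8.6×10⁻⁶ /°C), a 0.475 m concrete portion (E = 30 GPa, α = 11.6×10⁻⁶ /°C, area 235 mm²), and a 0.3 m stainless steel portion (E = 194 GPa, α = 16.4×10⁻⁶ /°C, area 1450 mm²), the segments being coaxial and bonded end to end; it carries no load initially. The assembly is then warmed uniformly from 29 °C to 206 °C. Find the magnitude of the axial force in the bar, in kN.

P ≈ 32.6 kN (compressive)

With the walls removed the bar would change length by δ_free = Σ αᵢΔT Lᵢ = 8.6×10⁻⁶×177×280 + 11.6×10⁻⁶×177×475 + 16.4×10⁻⁶×177×300 = 2.272 mm.
The rigid supports impose zero overall length change; the single axial force P common to all segments must satisfy P Σ Lᵢ/(AᵢEᵢ) = δ_free.
Σ Lᵢ/(AᵢEᵢ) = 280/(2000×118×10³) + 475/(235×30×10³) + 300/(1450×194×10³) = 6.963×10⁻⁵ mm/N.
So P = 2.272 / 6.963×10⁻⁵ = 32.63 kN, compressive.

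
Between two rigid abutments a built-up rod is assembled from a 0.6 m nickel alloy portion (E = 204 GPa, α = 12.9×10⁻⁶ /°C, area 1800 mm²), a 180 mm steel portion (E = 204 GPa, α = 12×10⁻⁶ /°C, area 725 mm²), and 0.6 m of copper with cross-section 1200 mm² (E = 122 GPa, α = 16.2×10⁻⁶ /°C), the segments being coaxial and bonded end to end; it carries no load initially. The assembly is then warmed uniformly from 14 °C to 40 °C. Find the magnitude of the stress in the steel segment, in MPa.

If the supports were absent, the total length change would be Σ αᵢΔT Lᵢ = 12.9×10⁻⁶×26×600 + 12×10⁻⁶×26×180 + 16.2×10⁻⁶×26×600 = 0.5101 mm.
Since the ends are fixed, an axial force P builds up, equal in every segment, with P · Σ Lᵢ/(AᵢEᵢ) = δ_free.
Σ Lᵢ/(AᵢEᵢ) = 600/(1800×204×10³) + 180/(725×204×10³) + 600/(1200×122×10³) = 6.949×10⁻⁶ mm/N.
P = 0.5101 / 6.949×10⁻⁶ = 73410 N = 73.41 kN, compressive.
σ_{steel} = P / A = 73410 / 725 = 101.2 MPa.

σ ≈ 101 MPa (compressive)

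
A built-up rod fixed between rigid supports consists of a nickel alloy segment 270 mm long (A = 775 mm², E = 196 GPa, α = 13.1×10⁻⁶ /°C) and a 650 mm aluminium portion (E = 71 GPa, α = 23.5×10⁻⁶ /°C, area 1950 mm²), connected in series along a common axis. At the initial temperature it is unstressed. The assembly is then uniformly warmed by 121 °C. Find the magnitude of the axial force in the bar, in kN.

If the supports were absent, the total length change would be Σ αᵢΔT Lᵢ = 13.1×10⁻⁶×121×270 + 23.5×10⁻⁶×121×650 = 2.276 mm.
The walls prevent any net length change, so an axial force P (same in every segment) develops. Compatibility: P · Σ Lᵢ/(AᵢEᵢ) = δ_free.
The series flexibility is Σ Lᵢ/(AᵢEᵢ) = 270/(775×196×10³) + 650/(1950×71×10³) = 6.472×10⁻⁶ mm/N.
P = 2.276 / 6.472×10⁻⁶ = 351700 N = 351.7 kN, compressive.

P ≈ 352 kN (compressive)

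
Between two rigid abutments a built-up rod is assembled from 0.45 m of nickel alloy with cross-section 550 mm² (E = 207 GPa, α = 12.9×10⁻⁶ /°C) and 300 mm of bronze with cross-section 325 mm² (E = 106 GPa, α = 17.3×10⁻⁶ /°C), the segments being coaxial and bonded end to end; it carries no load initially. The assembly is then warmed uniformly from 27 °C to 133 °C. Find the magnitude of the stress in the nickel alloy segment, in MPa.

σ ≈ 167 MPa (compressive)

Free thermal expansion of the whole bar: Σ αᵢΔT Lᵢ = 12.9×10⁻⁶×106×450 + 17.3×10⁻⁶×106×300 = 1.165 mm.
The rigid supports impose zero overall length change; the single axial force P common to all segments must satisfy P Σ Lᵢ/(AᵢEᵢ) = δ_free.
Σ Lᵢ/(AᵢEᵢ) = 450/(550×207×10³) + 300/(325×106×10³) = 1.266×10⁻⁵ mm/N.
P = 1.165 / 1.266×10⁻⁵ = 92050 N = 92.05 kN, compressive.
σ_{nickel alloy} = P / A = 92050 / 550 = 167.4 MPa.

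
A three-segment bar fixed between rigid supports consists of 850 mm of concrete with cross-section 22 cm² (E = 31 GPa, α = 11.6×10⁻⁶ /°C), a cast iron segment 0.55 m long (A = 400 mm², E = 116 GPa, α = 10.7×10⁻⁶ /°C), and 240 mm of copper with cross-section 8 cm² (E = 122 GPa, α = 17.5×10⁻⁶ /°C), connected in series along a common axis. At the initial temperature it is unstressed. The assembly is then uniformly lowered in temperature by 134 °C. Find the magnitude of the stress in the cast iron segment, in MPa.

Free thermal contraction of the whole bar: Σ αᵢΔT Lᵢ = 11.6×10⁻⁶×134×850 + 10.7×10⁻⁶×134×550 + 17.5×10⁻⁶×134×240 = 2.673 mm.
The rigid supports impose zero overall length change; the single axial force P common to all segments must satisfy P Σ Lᵢ/(AᵢEᵢ) = δ_free.
The series flexibility is Σ Lᵢ/(AᵢEᵢ) = 850/(2200×31×10³) + 550/(400×116×10³) + 240/(800×122×10³) = 2.678×10⁻⁵ mm/N.
So P = 2.673 / 2.678×10⁻⁵ = 99.82 kN, tensile.
σ_{cast iron} = P / A = 99820 / 400 = 249.5 MPa.

σ ≈ 250 MPa (tensile)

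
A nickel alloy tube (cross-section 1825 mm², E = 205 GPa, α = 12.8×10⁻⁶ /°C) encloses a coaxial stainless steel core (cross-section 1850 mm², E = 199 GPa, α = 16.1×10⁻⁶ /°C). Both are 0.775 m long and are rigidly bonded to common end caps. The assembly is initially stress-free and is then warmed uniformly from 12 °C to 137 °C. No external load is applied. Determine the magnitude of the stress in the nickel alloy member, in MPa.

σ ≈ 41.9 MPa (tensile)

Equilibrium of a rigid end plate with no external load gives equal and opposite internal forces ±P in the two members. Since α_{stainless steel} > α_{nickel alloy}, heating drives the stainless steel into compression and the nickel alloy into tension.
Equating the net (thermal + elastic) strains gives |α₁ − α₂|·ΔT = P·[1/(A₁E₁) + 1/(A₂E₂)].
|α₁ − α₂|·ΔT = 3.3×10⁻⁶ × 125 = 0.0004125.
1/(A₁E₁) + 1/(A₂E₂) = 1/(1825×205×10³) + 1/(1850×199×10³) = 5.389×10⁻⁹ N⁻¹.
P = 0.0004125 / 5.389×10⁻⁹ = 76540 N = 76.54 kN.
σ_{nickel alloy} = P/A₁ = 76540/1825 = 41.94 MPa, tensile.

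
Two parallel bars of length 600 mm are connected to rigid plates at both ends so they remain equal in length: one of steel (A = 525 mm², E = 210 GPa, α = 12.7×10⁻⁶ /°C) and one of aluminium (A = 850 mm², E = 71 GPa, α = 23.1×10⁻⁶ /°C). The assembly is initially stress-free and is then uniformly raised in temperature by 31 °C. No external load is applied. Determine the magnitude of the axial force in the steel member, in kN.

Both members must finish at the same length. With the larger α, the aluminium tends to over-expand; the plates restrain it, putting the aluminium in compression and the steel in tension. With no external load the two internal forces are equal and opposite, magnitude P.
Compatibility of the two members (thermal + elastic change equal): (α₁ − α₂)ΔT = P·[1/(A₁E₁) + 1/(A₂E₂)].
|α₁ − α₂|·ΔT = 10.4×10⁻⁶ × 31 = 0.0003224.
1/(A₁E₁) + 1/(A₂E₂) = 1/(525×210×10³) + 1/(850×71×10³) = 2.564×10⁻⁸ N⁻¹.
P = 0.0003224 / 2.564×10⁻⁸ = 12570 N = 12.57 kN.

P ≈ 12.6 kN (tensile in the steel)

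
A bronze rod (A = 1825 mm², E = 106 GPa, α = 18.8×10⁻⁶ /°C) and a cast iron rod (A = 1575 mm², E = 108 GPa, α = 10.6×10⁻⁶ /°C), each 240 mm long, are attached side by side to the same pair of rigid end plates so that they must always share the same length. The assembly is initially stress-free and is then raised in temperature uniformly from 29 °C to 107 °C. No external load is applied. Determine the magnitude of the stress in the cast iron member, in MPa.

σ ≈ 36.8 MPa (tensile)

The bronze has the larger α, so on heating it would change length more than the cast iron if both were free. The rigid plates force a common final length, so the bronze is put into compression and the cast iron into tension, with equal and opposite forces P (no external load).
Equating the net (thermal + elastic) strains gives |α₁ − α₂|·ΔT = P·[1/(A₁E₁) + 1/(A₂E₂)].
|α₁ − α₂|·ΔT = 8.2×10⁻⁶ × 78 = 0.0006396.
1/(A₁E₁) + 1/(A₂E₂) = 1/(1825×106×10³) + 1/(1575×108×10³) = 1.105×10⁻⁸ N⁻¹.
So P = 0.0006396 / 1.105×10⁻⁸ = 57.89 kN.
σ_{cast iron} = P/A₂ = 57890/1575 = 36.76 MPa, tensile.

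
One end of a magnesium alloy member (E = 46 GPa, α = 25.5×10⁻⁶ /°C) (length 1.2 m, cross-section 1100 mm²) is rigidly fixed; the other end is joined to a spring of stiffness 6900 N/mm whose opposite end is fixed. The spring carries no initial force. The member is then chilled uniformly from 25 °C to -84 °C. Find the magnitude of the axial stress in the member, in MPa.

σ ≈ 18 MPa (tensile)

If the spring were absent the member would shorten by αΔT L = 25.5×10⁻⁶ × 109 × 1200 = 3.335 mm.
Let P be the tensile force in the spring. The member extends elastically by PL/(AE) and the spring stretches by P/k; together these equal δ_free.
So P = δ_free / [L/(AE) + 1/k] = 3.335 / [ 1200/(1100×46×10³) + 1/(6900) ].
P = 3.335 / 0.0001686 = 19780 N.
σ = P/A = 19780/1100 = 17.98 MPa.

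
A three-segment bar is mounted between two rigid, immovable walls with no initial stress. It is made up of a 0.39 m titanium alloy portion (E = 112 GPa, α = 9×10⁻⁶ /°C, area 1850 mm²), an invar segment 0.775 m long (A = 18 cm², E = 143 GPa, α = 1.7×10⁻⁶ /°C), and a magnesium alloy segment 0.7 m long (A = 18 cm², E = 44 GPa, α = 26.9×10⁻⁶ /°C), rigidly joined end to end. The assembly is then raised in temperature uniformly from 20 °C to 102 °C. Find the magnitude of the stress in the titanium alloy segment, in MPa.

σ ≈ 76.4 MPa (compressive)

With the walls removed the bar would change length by δ_free = Σ αᵢΔT Lᵢ = 9×10⁻⁶×82×390 + 1.7×10⁻⁶×82×775 + 26.9×10⁻⁶×82×700 = 1.94 mm.
The walls prevent any net length change, so an axial force P (same in every segment) develops. Compatibility: P · Σ Lᵢ/(AᵢEᵢ) = δ_free.
Σ Lᵢ/(AᵢEᵢ) = 390/(1850×112×10³) + 775/(1800×143×10³) + 700/(1800×44×10³) = 1.373×10⁻⁵ mm/N.
So P = 1.94 / 1.373×10⁻⁵ = 141.3 kN, compressive.
σ_{titanium alloy} = P / A = 141300 / 1850 = 76.36 MPa.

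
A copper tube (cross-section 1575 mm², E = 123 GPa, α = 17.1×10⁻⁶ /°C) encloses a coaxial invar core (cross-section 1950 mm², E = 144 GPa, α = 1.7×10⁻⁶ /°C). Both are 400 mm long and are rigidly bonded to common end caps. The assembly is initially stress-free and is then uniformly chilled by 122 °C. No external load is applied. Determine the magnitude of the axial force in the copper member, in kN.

P ≈ 215 kN (tensile in the copper)

Equilibrium of a rigid end plate with no external load gives equal and opposite internal forces ±P in the two members. Since α_{copper} > α_{invar}, cooling drives the copper into tension and the invar into compression.
Compatibility of the two members (thermal + elastic change equal): (α₁ − α₂)ΔT = P·[1/(A₁E₁) + 1/(A₂E₂)].
|α₁ − α₂|·ΔT = 15.4×10⁻⁶ × 122 = 0.001879.
1/(A₁E₁) + 1/(A₂E₂) = 1/(1575×123×10³) + 1/(1950×144×10³) = 8.723×10⁻⁹ N⁻¹.
P = 0.001879 / 8.723×10⁻⁹ = 215400 N = 215.4 kN.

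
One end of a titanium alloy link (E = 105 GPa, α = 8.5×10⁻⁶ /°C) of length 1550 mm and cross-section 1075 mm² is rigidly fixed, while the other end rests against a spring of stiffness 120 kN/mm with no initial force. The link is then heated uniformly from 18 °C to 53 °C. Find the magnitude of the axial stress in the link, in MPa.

σ ≈ 19.4 MPa (compressive)

The unrestrained thermal change is αΔT L = 8.5×10⁻⁶ × 35 × 1550 = 0.4611 mm.
Let P be the compressive force at the spring. The link shortens elastically by PL/(AE) and the spring compresses by P/k; together these equal δ_free.
So P = δ_free / [L/(AE) + 1/k] = 0.4611 / [ 1550/(1075×105×10³) + 1/(120×10³) ].
P = 0.4611 / 2.207×10⁻⁵ = 20900 N.
σ = P/A = 20900/1075 = 19.44 MPa.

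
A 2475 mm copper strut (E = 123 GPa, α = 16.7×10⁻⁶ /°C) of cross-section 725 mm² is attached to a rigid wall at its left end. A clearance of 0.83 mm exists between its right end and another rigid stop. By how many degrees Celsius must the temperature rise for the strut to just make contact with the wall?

ΔT ≈ 20.1 °C

Contact occurs when the free expansion equals the gap: αΔT L = 0.83 mm.
ΔT = 0.83 / (16.7×10⁻⁶ × 2475) = 20.08 °C.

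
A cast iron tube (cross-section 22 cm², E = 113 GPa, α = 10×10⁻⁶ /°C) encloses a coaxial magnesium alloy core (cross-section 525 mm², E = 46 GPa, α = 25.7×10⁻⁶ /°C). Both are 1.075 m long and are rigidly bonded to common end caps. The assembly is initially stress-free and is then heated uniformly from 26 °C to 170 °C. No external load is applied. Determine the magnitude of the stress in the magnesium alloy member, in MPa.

Equilibrium of a rigid end plate with no external load gives equal and opposite internal forces ±P in the two members. Since α_{magnesium alloy} > α_{cast iron}, heating drives the magnesium alloy into compression and the cast iron into tension.
Compatibility of the two members (thermal + elastic change equal): (α₁ − α₂)ΔT = P·[1/(A₁E₁) + 1/(A₂E₂)].
|α₁ − α₂|·ΔT = 15.7×10⁻⁶ × 144 = 0.002261.
1/(A₁E₁) + 1/(A₂E₂) = 1/(2200×113×10³) + 1/(525×46×10³) = 4.543×10⁻⁸ N⁻¹.
P = 0.002261 / 4.543×10⁻⁸ = 49760 N = 49.76 kN.
σ_{magnesium alloy} = P/A₂ = 49760/525 = 94.79 MPa, compressive.

σ ≈ 94.8 MPa (compressive)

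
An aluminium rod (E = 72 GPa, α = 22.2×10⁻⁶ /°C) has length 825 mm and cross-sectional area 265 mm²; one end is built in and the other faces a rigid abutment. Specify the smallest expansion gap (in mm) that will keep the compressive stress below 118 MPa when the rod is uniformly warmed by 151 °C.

g ≈ 1.41 mm

Free expansion if unrestrained: δ_free = αΔT L = 22.2×10⁻⁶ × 151 × 825 = 2.766 mm.
At the allowable stress the elastic shortening the wall may impose is σL/E = 118 × 825 / (72×10³) = 1.352 mm.
The gap must absorb the remainder: g_min = 2.766 − 1.352 = 1.413 mm.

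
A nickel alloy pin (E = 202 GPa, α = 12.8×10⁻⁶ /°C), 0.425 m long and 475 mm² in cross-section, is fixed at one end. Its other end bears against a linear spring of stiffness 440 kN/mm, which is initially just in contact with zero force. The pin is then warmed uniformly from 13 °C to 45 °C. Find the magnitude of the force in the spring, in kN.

Free thermal expansion: δ_free = αΔT L = 12.8×10⁻⁶ × 32 × 425 = 0.1741 mm.
With a force P in the spring, the elastic change of the pin is PL/(AE) and that of the spring is P/k; compatibility requires their sum to equal δ_free.
P [ L/(AE) + 1/k ] = δ_free → P [ 425/(475×202×10³) + 1/(440×10³) ] = 0.1741.
P = 0.1741 / 6.702×10⁻⁶ = 25970 N.

P ≈ 26 kN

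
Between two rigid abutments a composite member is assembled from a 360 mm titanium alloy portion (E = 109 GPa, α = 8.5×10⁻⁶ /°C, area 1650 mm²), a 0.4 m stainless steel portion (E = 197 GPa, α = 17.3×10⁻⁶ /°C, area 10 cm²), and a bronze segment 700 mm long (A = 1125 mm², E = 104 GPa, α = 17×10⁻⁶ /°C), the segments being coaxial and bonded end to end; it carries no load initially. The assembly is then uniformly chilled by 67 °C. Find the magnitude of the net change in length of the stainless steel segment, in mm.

If the supports were absent, the total length change would be Σ αᵢΔT Lᵢ = 8.5×10⁻⁶×67×360 + 17.3×10⁻⁶×67×400 + 17×10⁻⁶×67×700 = 1.466 mm.
Since the ends are fixed, an axial force P builds up, equal in every segment, with P · Σ Lᵢ/(AᵢEᵢ) = δ_free.
Σ Lᵢ/(AᵢEᵢ) = 360/(1650×109×10³) + 400/(1000×197×10³) + 700/(1125×104×10³) = 1.002×10⁻⁵ mm/N.
So P = 1.466 / 1.002×10⁻⁵ = 146.4 kN, tensile.
For the stainless steel segment, free thermal change = 17.3×10⁻⁶×67×400 = 0.4636 mm and elastic change from P = 146400×400/(1000×197×10³) = 0.2972 mm; these oppose, so the net change is 0.166 mm (segment shortens).

|ΔL| ≈ 0.166 mm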